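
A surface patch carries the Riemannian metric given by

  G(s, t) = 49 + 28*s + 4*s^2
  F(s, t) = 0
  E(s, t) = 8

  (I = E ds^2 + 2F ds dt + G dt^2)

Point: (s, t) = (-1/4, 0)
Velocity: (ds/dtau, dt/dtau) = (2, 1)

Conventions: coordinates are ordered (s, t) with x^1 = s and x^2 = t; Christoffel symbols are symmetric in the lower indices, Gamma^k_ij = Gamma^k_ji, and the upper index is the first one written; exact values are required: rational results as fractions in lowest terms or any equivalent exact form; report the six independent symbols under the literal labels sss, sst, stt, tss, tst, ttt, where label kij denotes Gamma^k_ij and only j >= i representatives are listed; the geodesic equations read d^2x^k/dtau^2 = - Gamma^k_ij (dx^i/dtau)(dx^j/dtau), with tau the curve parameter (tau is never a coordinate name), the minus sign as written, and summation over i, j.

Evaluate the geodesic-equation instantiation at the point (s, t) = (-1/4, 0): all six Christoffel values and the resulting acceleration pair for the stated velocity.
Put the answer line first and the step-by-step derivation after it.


Answer: Gamma_sss = 0, Gamma_sst = 0, Gamma_stt = -13/8, Gamma_tss = 0, Gamma_tst = 4/13, Gamma_ttt = 0; accelerations (d^2s/dtau^2, d^2t/dtau^2) = (13/8, -16/13)

E = 8, F = 0, G = 169/4 at the point
E_s = 0, E_t = 0, F_s = 0, F_t = 0, G_s = 26, G_t = 0
EG - F^2 = 338;  g^inv = (1/338) * [[169/4, 0], [0, 8]]
first-kind symbols [ij,l] = (1/2)(d_i g_jl + d_j g_il - d_l g_ij): [ss,s] = E_s/2 = 0, [ss,t] = F_s - E_t/2 = 0, [st,s] = E_t/2 = 0, [st,t] = G_s/2 = 13, [tt,s] = F_t - G_s/2 = -13, [tt,t] = G_t/2 = 0
Gamma^s_ij = (G*[ij,s] - F*[ij,t])/(EG - F^2), Gamma^t_ij = (E*[ij,t] - F*[ij,s])/(EG - F^2)
Gamma_sss = 0, Gamma_sst = 0, Gamma_stt = -13/8, Gamma_tss = 0, Gamma_tst = 4/13, Gamma_ttt = 0
d^2s/dtau^2 = -(Gamma_sss*(2)^2 + 2*Gamma_sst*(2)*(1) + Gamma_stt*(1)^2) = 13/8
d^2t/dtau^2 = -(Gamma_tss*(2)^2 + 2*Gamma_tst*(2)*(1) + Gamma_ttt*(1)^2) = -16/13


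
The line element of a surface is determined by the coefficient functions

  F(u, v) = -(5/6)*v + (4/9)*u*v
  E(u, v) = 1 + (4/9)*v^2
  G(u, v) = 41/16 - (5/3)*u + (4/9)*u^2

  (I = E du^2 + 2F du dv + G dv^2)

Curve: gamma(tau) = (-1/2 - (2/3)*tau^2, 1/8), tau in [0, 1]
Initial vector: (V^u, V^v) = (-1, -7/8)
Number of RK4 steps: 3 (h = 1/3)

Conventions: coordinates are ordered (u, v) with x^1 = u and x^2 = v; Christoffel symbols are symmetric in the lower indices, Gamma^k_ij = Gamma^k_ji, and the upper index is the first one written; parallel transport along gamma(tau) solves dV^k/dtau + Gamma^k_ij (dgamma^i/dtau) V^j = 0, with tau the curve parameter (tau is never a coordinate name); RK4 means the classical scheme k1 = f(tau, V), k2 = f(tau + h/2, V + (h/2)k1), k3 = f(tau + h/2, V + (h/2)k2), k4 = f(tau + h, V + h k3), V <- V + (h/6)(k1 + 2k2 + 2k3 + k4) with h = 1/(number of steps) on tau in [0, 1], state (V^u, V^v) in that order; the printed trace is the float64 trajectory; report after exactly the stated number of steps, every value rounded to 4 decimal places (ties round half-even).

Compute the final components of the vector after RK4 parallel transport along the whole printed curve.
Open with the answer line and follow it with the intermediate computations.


Answer: V^u = -1.0070, V^v = -0.7250

gamma'(tau) = (-(4/3)*tau, 0); f(tau, V)^k = -Gamma^k_ij(gamma(tau)) gamma'^i(tau) V^j; h = 1/3; intermediate values shown to 6 dp
curve data and Christoffel symbols at the stage parameters:
  tau = 0.000000: gamma = (-0.500000, 0.125000), gamma' = (0.000000, 0.000000); Gamma_uuu = 0.000000, Gamma_uuv = 0.015810, Gamma_uvv = 0.000000, Gamma_vuu = 0.000000, Gamma_vuv = -0.300395, Gamma_vvv = 0.000000
  tau = 0.166667: gamma = (-0.518519, 0.125000), gamma' = (-0.222222, 0.000000); Gamma_uuu = 0.000000, Gamma_uuv = 0.015636, Gamma_uvv = 0.000000, Gamma_vuu = 0.000000, Gamma_vuv = -0.299394, Gamma_vvv = 0.000000
  tau = 0.333333: gamma = (-0.574074, 0.125000), gamma' = (-0.444444, 0.000000); Gamma_uuu = 0.000000, Gamma_uuv = 0.015127, Gamma_uvv = 0.000000, Gamma_vuu = 0.000000, Gamma_vuv = -0.296369, Gamma_vvv = 0.000000
  tau = 0.500000: gamma = (-0.666667, 0.125000), gamma' = (-0.666667, 0.000000); Gamma_uuu = 0.000000, Gamma_uuv = 0.014326, Gamma_uvv = 0.000000, Gamma_vuu = 0.000000, Gamma_vuv = -0.291285, Gamma_vvv = 0.000000
  tau = 0.666667: gamma = (-0.796296, 0.125000), gamma' = (-0.888889, 0.000000); Gamma_uuu = 0.000000, Gamma_uuv = 0.013296, Gamma_uvv = 0.000000, Gamma_vuu = 0.000000, Gamma_vuv = -0.284137, Gamma_vvv = 0.000000
  tau = 0.833333: gamma = (-0.962963, 0.125000), gamma' = (-1.111111, 0.000000); Gamma_uuu = 0.000000, Gamma_uuv = 0.012113, Gamma_uvv = 0.000000, Gamma_vuu = 0.000000, Gamma_vuv = -0.275006, Gamma_vvv = 0.000000
  tau = 1.000000: gamma = (-1.166667, 0.125000), gamma' = (-1.333333, 0.000000); Gamma_uuu = 0.000000, Gamma_uuv = 0.010853, Gamma_uvv = 0.000000, Gamma_vuu = 0.000000, Gamma_vuv = -0.264094, Gamma_vvv = 0.000000
step 0: V^u = -1.0000, V^v = -0.8750
step 1: k1 = (0.000000, 0.000000), k2 = (-0.003040, 0.058215), k3 = (-0.003007, 0.057570), k4 = (-0.005754, 0.112727); V <- V + (h/6)(k1 + 2k2 + 2k3 + k4): V^u = -1.0010, V^v = -0.8559
step 2: k1 = (-0.005754, 0.112735), k2 = (-0.007994, 0.162553), k3 = (-0.007915, 0.160941), k4 = (-0.009481, 0.202615); V <- V + (h/6)(k1 + 2k2 + 2k3 + k4): V^u = -1.0036, V^v = -0.8024
step 3: k1 = (-0.009483, 0.202661), k2 = (-0.010345, 0.234865), k3 = (-0.010273, 0.233225), k4 = (-0.010487, 0.255174); V <- V + (h/6)(k1 + 2k2 + 2k3 + k4): V^u = -1.0070, V^v = -0.7250


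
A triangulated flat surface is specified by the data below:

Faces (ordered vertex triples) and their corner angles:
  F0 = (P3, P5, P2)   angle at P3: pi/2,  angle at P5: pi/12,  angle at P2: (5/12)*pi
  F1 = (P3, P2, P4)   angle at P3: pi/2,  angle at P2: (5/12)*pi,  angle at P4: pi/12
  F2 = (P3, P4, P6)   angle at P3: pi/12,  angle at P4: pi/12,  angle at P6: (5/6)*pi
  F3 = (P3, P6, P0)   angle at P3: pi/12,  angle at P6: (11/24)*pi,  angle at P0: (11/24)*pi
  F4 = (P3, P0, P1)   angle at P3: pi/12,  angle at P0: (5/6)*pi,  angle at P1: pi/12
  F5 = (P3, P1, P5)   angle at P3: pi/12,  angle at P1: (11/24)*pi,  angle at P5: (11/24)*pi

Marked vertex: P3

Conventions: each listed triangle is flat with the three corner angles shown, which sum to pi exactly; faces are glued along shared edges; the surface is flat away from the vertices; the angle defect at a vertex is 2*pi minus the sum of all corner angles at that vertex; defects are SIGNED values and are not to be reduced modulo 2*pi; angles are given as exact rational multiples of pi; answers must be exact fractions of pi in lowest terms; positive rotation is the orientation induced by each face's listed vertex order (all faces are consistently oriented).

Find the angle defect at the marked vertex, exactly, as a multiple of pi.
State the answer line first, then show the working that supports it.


Answer: defect(P3) = (2/3)*pi

Sum of corner angles at P3: (4/3)*pi
defect = 2*pi - (4/3)*pi


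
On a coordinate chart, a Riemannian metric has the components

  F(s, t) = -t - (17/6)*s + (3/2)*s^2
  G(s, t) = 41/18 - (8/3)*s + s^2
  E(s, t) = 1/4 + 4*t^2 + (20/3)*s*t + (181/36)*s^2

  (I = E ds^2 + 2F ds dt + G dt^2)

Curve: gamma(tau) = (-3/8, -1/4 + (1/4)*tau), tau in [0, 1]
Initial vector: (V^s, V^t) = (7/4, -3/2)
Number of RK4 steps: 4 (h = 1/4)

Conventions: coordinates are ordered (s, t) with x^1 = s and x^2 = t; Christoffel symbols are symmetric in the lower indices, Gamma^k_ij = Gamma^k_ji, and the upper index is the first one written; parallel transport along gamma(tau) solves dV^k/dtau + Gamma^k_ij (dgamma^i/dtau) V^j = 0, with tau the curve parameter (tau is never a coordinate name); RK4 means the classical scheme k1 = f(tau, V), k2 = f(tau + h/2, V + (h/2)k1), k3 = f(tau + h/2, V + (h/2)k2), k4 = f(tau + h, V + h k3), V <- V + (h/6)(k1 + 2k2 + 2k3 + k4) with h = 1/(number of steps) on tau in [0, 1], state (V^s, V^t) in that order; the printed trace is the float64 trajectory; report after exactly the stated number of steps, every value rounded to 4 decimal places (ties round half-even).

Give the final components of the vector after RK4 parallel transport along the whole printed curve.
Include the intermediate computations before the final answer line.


gamma'(tau) = (0, 1/4); f(tau, V)^k = -Gamma^k_ij(gamma(tau)) gamma'^i(tau) V^j; h = 1/4; intermediate values shown to 6 dp
curve data and Christoffel symbols at the stage parameters:
  tau = 0.000000: gamma = (-0.375000, -0.250000), gamma' = (0.000000, 0.250000); Gamma_sss = -1.697527, Gamma_sst = -1.291014, Gamma_stt = 0.614286, Gamma_tss = 0.256770, Gamma_tst = 0.075604, Gamma_ttt = -0.273761
  tau = 0.125000: gamma = (-0.375000, -0.218750), gamma' = (0.000000, 0.250000); Gamma_sss = -1.737924, Gamma_sst = -1.321219, Gamma_stt = 0.678513, Gamma_tss = 0.222319, Gamma_tst = 0.076987, Gamma_ttt = -0.296182
  tau = 0.250000: gamma = (-0.375000, -0.187500), gamma' = (0.000000, 0.250000); Gamma_sss = -1.776439, Gamma_sst = -1.348036, Gamma_stt = 0.751915, Gamma_tss = 0.186325, Gamma_tst = 0.076370, Gamma_ttt = -0.321349
  tau = 0.375000: gamma = (-0.375000, -0.156250), gamma' = (0.000000, 0.250000); Gamma_sss = -1.811406, Gamma_sst = -1.369553, Gamma_stt = 0.835919, Gamma_tss = 0.148143, Gamma_tst = 0.073046, Gamma_ttt = -0.349609
  tau = 0.500000: gamma = (-0.375000, -0.125000), gamma' = (0.000000, 0.250000); Gamma_sss = -1.840498, Gamma_sst = -1.383178, Gamma_stt = 0.932087, Gamma_tss = 0.106918, Gamma_tst = 0.066099, Gamma_ttt = -0.381308
  tau = 0.625000: gamma = (-0.375000, -0.093750), gamma' = (0.000000, 0.250000); Gamma_sss = -1.860521, Gamma_sst = -1.385427, Gamma_stt = 1.042039, Gamma_tss = 0.061534, Gamma_tst = 0.054354, Gamma_ttt = -0.416763
  tau = 0.750000: gamma = (-0.375000, -0.062500), gamma' = (0.000000, 0.250000); Gamma_sss = -1.867160, Gamma_sst = -1.371711, Gamma_stt = 1.167303, Gamma_tss = 0.010553, Gamma_tst = 0.036329, Gamma_ttt = -0.456191
  tau = 0.875000: gamma = (-0.375000, -0.031250), gamma' = (0.000000, 0.250000); Gamma_sss = -1.854738, Gamma_sst = -1.336125, Gamma_stt = 1.309043, Gamma_tss = -0.047823, Gamma_tst = 0.010207, Gamma_ttt = -0.499617
  tau = 1.000000: gamma = (-0.375000, 0.000000), gamma' = (0.000000, 0.250000); Gamma_sss = -1.816028, Gamma_sst = -1.271337, Gamma_stt = 1.467607, Gamma_tss = -0.115766, Gamma_tst = -0.026142, Gamma_ttt = -0.546719
step 0: V^s = 1.7500, V^t = -1.5000
step 1: k1 = (0.795176, -0.135737), k2 = (0.868185, -0.147920), k3 = (0.871458, -0.148208), k4 = (0.952121, -0.161054); V <- V + (h/6)(k1 + 2k2 + 2k3 + k4): V^s = 1.9678, V^t = -1.5370
step 2: k1 = (0.952089, -0.161051), k2 = (1.039909, -0.174208), k3 = (1.044011, -0.174552), k4 = (1.139032, -0.187512); V <- V + (h/6)(k1 + 2k2 + 2k3 + k4): V^s = 2.2286, V^t = -1.5806
step 3: k1 = (1.138946, -0.187504), k2 = (1.239064, -0.199347), k3 = (1.243784, -0.199671), k4 = (1.346705, -0.209025); V <- V + (h/6)(k1 + 2k2 + 2k3 + k4): V^s = 2.5390, V^t = -1.6304
step 4: k1 = (1.346500, -0.209004), k2 = (1.446456, -0.213816), k3 = (1.450827, -0.213923), k4 = (1.540094, -0.211188); V <- V + (h/6)(k1 + 2k2 + 2k3 + k4): V^s = 2.9008, V^t = -1.6836

Answer: V^s = 2.9008, V^t = -1.6836


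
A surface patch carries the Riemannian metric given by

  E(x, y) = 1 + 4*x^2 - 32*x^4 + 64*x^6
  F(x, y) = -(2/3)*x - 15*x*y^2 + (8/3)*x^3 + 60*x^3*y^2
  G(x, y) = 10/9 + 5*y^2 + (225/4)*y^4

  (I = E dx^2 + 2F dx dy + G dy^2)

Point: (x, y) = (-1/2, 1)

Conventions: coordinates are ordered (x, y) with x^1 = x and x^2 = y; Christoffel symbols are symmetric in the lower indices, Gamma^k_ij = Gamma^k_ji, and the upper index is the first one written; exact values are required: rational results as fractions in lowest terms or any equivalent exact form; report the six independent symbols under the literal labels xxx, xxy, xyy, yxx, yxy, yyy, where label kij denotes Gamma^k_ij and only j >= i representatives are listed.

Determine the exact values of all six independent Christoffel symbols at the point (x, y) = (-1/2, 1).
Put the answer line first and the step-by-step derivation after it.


Answer: Gamma_xxx = 0, Gamma_xxy = 0, Gamma_xyy = 0, Gamma_yxx = 1128/2245, Gamma_yxy = 0, Gamma_yyy = 846/449

E = 1, F = 0, G = 2245/36 at the point
E_x = 0, E_y = 0, F_x = 94/3, F_y = 0, G_x = 0, G_y = 235
EG - F^2 = 2245/36;  g^inv = (36/2245) * [[2245/36, 0], [0, 1]]
first-kind symbols [ij,l] = (1/2)(d_i g_jl + d_j g_il - d_l g_ij): [xx,x] = E_x/2 = 0, [xx,y] = F_x - E_y/2 = 94/3, [xy,x] = E_y/2 = 0, [xy,y] = G_x/2 = 0, [yy,x] = F_y - G_x/2 = 0, [yy,y] = G_y/2 = 235/2
Gamma^x_ij = (G*[ij,x] - F*[ij,y])/(EG - F^2), Gamma^y_ij = (E*[ij,y] - F*[ij,x])/(EG - F^2)


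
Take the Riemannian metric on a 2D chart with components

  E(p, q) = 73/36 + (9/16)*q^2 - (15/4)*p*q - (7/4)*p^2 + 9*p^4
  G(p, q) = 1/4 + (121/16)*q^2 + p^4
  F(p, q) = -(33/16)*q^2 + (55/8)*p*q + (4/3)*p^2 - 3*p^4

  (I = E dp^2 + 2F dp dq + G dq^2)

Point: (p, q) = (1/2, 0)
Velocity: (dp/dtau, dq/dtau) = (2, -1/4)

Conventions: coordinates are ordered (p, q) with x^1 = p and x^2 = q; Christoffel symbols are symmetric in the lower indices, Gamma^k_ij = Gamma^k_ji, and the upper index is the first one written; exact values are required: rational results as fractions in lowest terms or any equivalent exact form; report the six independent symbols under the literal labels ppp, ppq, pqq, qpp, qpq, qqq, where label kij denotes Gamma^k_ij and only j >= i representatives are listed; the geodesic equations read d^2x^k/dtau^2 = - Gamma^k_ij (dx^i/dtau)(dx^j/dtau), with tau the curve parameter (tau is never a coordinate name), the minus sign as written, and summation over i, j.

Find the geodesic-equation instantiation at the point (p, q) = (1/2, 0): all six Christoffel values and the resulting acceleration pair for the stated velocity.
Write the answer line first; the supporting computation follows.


Answer: Gamma_ppp = 731/1501, Gamma_ppq = -759/1501, Gamma_pqq = 2295/1501, Gamma_qpp = 10084/4503, Gamma_qpq = 1555/1501, Gamma_qqq = -1071/1501; accelerations (d^2p/dtau^2, d^2q/dtau^2) = (-61223/24016, -567523/72048)

E = 155/72, F = 7/48, G = 5/16 at the point
E_p = 11/4, E_q = -15/8, F_p = -1/6, F_q = 55/16, G_p = 1/2, G_q = 0
EG - F^2 = 1501/2304;  g^inv = (2304/1501) * [[5/16, -7/48], [-7/48, 155/72]]
first-kind symbols [ij,l] = (1/2)(d_i g_jl + d_j g_il - d_l g_ij): [pp,p] = E_p/2 = 11/8, [pp,q] = F_p - E_q/2 = 37/48, [pq,p] = E_q/2 = -15/16, [pq,q] = G_p/2 = 1/4, [qq,p] = F_q - G_p/2 = 51/16, [qq,q] = G_q/2 = 0
Gamma^p_ij = (G*[ij,p] - F*[ij,q])/(EG - F^2), Gamma^q_ij = (E*[ij,q] - F*[ij,p])/(EG - F^2)
Gamma_ppp = 731/1501, Gamma_ppq = -759/1501, Gamma_pqq = 2295/1501, Gamma_qpp = 10084/4503, Gamma_qpq = 1555/1501, Gamma_qqq = -1071/1501
d^2p/dtau^2 = -(Gamma_ppp*(2)^2 + 2*Gamma_ppq*(2)*(-1/4) + Gamma_pqq*(-1/4)^2) = -61223/24016
d^2q/dtau^2 = -(Gamma_qpp*(2)^2 + 2*Gamma_qpq*(2)*(-1/4) + Gamma_qqq*(-1/4)^2) = -567523/72048


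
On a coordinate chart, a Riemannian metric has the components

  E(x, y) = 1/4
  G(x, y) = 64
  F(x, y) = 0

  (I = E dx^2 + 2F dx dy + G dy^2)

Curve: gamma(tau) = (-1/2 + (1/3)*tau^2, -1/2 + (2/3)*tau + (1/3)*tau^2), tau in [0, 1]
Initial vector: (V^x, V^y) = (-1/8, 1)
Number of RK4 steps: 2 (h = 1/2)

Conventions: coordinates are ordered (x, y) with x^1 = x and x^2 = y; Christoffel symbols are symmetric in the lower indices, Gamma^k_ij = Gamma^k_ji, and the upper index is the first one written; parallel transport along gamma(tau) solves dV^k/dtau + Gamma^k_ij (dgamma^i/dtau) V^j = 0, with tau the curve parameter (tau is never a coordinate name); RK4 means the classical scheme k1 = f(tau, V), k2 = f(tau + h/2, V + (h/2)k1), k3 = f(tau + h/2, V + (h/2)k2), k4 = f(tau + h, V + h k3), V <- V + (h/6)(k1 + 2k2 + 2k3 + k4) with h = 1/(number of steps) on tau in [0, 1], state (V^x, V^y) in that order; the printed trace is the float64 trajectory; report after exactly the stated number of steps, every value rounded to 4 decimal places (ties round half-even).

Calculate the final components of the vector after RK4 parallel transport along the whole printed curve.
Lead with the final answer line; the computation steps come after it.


Answer: V^x = -0.1250, V^y = 1.0000

gamma'(tau) = ((2/3)*tau, 2/3 + (2/3)*tau); f(tau, V)^k = -Gamma^k_ij(gamma(tau)) gamma'^i(tau) V^j; h = 1/2; intermediate values shown to 6 dp
curve data and Christoffel symbols at the stage parameters:
  tau = 0.000000: gamma = (-0.500000, -0.500000), gamma' = (0.000000, 0.666667); Gamma_xxx = 0.000000, Gamma_xxy = 0.000000, Gamma_xyy = 0.000000, Gamma_yxx = 0.000000, Gamma_yxy = 0.000000, Gamma_yyy = 0.000000
  tau = 0.250000: gamma = (-0.479167, -0.312500), gamma' = (0.166667, 0.833333); Gamma_xxx = 0.000000, Gamma_xxy = 0.000000, Gamma_xyy = 0.000000, Gamma_yxx = 0.000000, Gamma_yxy = 0.000000, Gamma_yyy = 0.000000
  tau = 0.500000: gamma = (-0.416667, -0.083333), gamma' = (0.333333, 1.000000); Gamma_xxx = 0.000000, Gamma_xxy = 0.000000, Gamma_xyy = 0.000000, Gamma_yxx = 0.000000, Gamma_yxy = 0.000000, Gamma_yyy = 0.000000
  tau = 0.750000: gamma = (-0.312500, 0.187500), gamma' = (0.500000, 1.166667); Gamma_xxx = 0.000000, Gamma_xxy = 0.000000, Gamma_xyy = 0.000000, Gamma_yxx = 0.000000, Gamma_yxy = 0.000000, Gamma_yyy = 0.000000
  tau = 1.000000: gamma = (-0.166667, 0.500000), gamma' = (0.666667, 1.333333); Gamma_xxx = 0.000000, Gamma_xxy = 0.000000, Gamma_xyy = 0.000000, Gamma_yxx = 0.000000, Gamma_yxy = 0.000000, Gamma_yyy = 0.000000
step 0: V^x = -0.1250, V^y = 1.0000
step 1: k1 = (0.000000, 0.000000), k2 = (0.000000, 0.000000), k3 = (0.000000, 0.000000), k4 = (0.000000, 0.000000); V <- V + (h/6)(k1 + 2k2 + 2k3 + k4): V^x = -0.1250, V^y = 1.0000
step 2: k1 = (0.000000, 0.000000), k2 = (0.000000, 0.000000), k3 = (0.000000, 0.000000), k4 = (0.000000, 0.000000); V <- V + (h/6)(k1 + 2k2 + 2k3 + k4): V^x = -0.1250, V^y = 1.0000


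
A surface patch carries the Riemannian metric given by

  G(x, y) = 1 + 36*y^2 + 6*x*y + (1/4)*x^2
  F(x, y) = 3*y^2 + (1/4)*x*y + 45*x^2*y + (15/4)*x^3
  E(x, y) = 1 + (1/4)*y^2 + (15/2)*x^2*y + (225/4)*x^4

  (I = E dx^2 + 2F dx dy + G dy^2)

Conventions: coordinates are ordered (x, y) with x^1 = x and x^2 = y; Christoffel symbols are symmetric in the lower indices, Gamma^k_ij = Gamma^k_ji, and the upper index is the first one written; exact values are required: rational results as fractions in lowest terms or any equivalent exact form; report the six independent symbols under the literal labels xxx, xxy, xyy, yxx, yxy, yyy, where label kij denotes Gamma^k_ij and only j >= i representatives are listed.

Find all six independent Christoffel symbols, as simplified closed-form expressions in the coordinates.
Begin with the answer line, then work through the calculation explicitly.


Answer: Gamma_xxx = (450*x^3 + 30*x*y)/(225*x^4 + 30*x^2*y + x^2 + 24*x*y + 145*y^2 + 4), Gamma_xxy = (15*x^2 + y)/(225*x^4 + 30*x^2*y + x^2 + 24*x*y + 145*y^2 + 4), Gamma_xyy = (180*x^2 + 12*y)/(225*x^4 + 30*x^2*y + x^2 + 24*x*y + 145*y^2 + 4), Gamma_yxx = (30*x^2 + 360*x*y)/(225*x^4 + 30*x^2*y + x^2 + 24*x*y + 145*y^2 + 4), Gamma_yxy = (x + 12*y)/(225*x^4 + 30*x^2*y + x^2 + 24*x*y + 145*y^2 + 4), Gamma_yyy = (12*x + 144*y)/(225*x^4 + 30*x^2*y + x^2 + 24*x*y + 145*y^2 + 4)

E = 1 + (1/4)*y^2 + (15/2)*x^2*y + (225/4)*x^4; F = 3*y^2 + (1/4)*x*y + 45*x^2*y + (15/4)*x^3; G = 1 + 36*y^2 + 6*x*y + (1/4)*x^2
Gamma^k_ij = (1/2) g^{kl} (d_i g_jl + d_j g_il - d_l g_ij), with g^inv = (1/(EG-F^2)) [[G, -F], [-F, E]]
first partials: E_x = 15*x*y + 225*x^3, E_y = (1/2)*y + (15/2)*x^2, F_x = (1/4)*y + 90*x*y + (45/4)*x^2, F_y = 6*y + (1/4)*x + 45*x^2, G_x = 6*y + (1/2)*x, G_y = 72*y + 6*x
D = EG - F^2 = 1 + (145/4)*y^2 + 6*x*y + (1/4)*x^2 + (15/2)*x^2*y + (225/4)*x^4
expanded: Gamma^x_xx = (G E_x - 2F F_x + F E_y)/(2D), Gamma^x_xy = (G E_y - F G_x)/(2D), Gamma^x_yy = (2G F_y - G G_x - F G_y)/(2D), Gamma^y_xx = (2E F_x - E E_y - F E_x)/(2D), Gamma^y_xy = (E G_x - F E_y)/(2D), Gamma^y_yy = (E G_y - 2F F_y + F G_x)/(2D); substitute and cancel common factors


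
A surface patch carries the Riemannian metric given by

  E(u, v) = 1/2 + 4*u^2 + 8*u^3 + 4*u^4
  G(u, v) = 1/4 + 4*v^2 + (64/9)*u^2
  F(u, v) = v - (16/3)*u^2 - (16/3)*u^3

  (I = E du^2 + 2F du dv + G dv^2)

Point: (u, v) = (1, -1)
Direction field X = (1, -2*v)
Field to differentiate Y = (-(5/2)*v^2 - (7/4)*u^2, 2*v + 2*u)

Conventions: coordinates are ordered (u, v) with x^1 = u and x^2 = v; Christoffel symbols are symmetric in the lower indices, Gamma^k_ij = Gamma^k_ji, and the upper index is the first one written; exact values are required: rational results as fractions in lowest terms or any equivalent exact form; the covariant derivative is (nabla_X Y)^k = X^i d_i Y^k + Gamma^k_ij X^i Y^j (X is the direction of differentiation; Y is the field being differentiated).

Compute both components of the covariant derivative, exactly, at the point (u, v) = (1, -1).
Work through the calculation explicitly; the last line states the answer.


E = 33/2, F = -35/3, G = 409/36 at the point
E_u = 48, E_v = 0, F_u = -80/3, F_v = 1, G_u = 128/9, G_v = -8
EG - F^2 = 3697/72;  g^inv = (72/3697) * [[409/36, 35/3], [35/3, 33/2]]
first-kind symbols [ij,l] = (1/2)(d_i g_jl + d_j g_il - d_l g_ij): [uu,u] = E_u/2 = 24, [uu,v] = F_u - E_v/2 = -80/3, [uv,u] = E_v/2 = 0, [uv,v] = G_u/2 = 64/9, [vv,u] = F_v - G_u/2 = -55/9, [vv,v] = G_v/2 = -4
Gamma^u_ij = (G*[ij,u] - F*[ij,v])/(EG - F^2), Gamma^v_ij = (E*[ij,v] - F*[ij,u])/(EG - F^2)
Gamma_uuu = -2768/3697, Gamma_uuv = 17920/11091, Gamma_uvv = -75230/33273, Gamma_vuu = -11520/3697, Gamma_vuv = 8448/3697, Gamma_vvv = -29656/11091
X = (1, 2), Y = (-17/4, 0) at the point

Answer: (nabla_X Y)^u = -89873/22182, (nabla_X Y)^v = -666/3697


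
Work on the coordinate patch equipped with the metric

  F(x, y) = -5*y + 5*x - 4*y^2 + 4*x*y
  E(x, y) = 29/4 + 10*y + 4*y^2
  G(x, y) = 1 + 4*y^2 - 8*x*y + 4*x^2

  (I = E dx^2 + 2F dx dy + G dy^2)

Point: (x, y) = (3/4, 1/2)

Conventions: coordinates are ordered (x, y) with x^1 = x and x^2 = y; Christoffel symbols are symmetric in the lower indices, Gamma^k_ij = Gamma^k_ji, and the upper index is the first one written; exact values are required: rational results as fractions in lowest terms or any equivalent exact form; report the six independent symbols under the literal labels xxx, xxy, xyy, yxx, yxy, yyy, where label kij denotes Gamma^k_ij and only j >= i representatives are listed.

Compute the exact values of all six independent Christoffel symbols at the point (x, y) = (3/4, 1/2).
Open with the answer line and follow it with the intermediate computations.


Answer: Gamma_xxx = 0, Gamma_xxy = 14/27, Gamma_xyy = -14/27, Gamma_yxx = 0, Gamma_yxy = 2/27, Gamma_yyy = -2/27

E = 53/4, F = 7/4, G = 5/4 at the point
E_x = 0, E_y = 14, F_x = 7, F_y = -6, G_x = 2, G_y = -2
EG - F^2 = 27/2;  g^inv = (2/27) * [[5/4, -7/4], [-7/4, 53/4]]
first-kind symbols [ij,l] = (1/2)(d_i g_jl + d_j g_il - d_l g_ij): [xx,x] = E_x/2 = 0, [xx,y] = F_x - E_y/2 = 0, [xy,x] = E_y/2 = 7, [xy,y] = G_x/2 = 1, [yy,x] = F_y - G_x/2 = -7, [yy,y] = G_y/2 = -1
Gamma^x_ij = (G*[ij,x] - F*[ij,y])/(EG - F^2), Gamma^y_ij = (E*[ij,y] - F*[ij,x])/(EG - F^2)


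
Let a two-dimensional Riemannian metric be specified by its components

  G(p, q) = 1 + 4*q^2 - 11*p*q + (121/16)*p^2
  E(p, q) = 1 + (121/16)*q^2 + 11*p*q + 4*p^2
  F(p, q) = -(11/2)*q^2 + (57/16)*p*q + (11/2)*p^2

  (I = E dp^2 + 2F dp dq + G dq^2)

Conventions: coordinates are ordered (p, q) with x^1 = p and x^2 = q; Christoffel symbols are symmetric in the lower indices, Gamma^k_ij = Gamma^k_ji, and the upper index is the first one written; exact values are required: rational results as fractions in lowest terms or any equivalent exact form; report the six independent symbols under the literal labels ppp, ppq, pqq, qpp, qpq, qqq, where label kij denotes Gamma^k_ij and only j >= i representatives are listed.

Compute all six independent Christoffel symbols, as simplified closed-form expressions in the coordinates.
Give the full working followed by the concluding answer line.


E = 1 + (121/16)*q^2 + 11*p*q + 4*p^2; F = -(11/2)*q^2 + (57/16)*p*q + (11/2)*p^2; G = 1 + 4*q^2 - 11*p*q + (121/16)*p^2
Gamma^k_ij = (1/2) g^{kl} (d_i g_jl + d_j g_il - d_l g_ij), with g^inv = (1/(EG-F^2)) [[G, -F], [-F, E]]
first partials: E_p = 11*q + 8*p, E_q = (121/8)*q + 11*p, F_p = (57/16)*q + 11*p, F_q = -11*q + (57/16)*p, G_p = -11*q + (121/8)*p, G_q = 8*q - 11*p
D = EG - F^2 = 1 + (185/16)*q^2 + (185/16)*p^2
expanded: Gamma^p_pp = (G E_p - 2F F_p + F E_q)/(2D), Gamma^p_pq = (G E_q - F G_p)/(2D), Gamma^p_qq = (2G F_q - G G_p - F G_q)/(2D), Gamma^q_pp = (2E F_p - E E_q - F E_p)/(2D), Gamma^q_pq = (E G_p - F E_q)/(2D), Gamma^q_qq = (E G_q - 2F F_q + F G_p)/(2D); substitute and cancel common factors

Answer: Gamma_ppp = (64*p + 88*q)/(185*p^2 + 185*q^2 + 16), Gamma_ppq = (88*p + 121*q)/(185*p^2 + 185*q^2 + 16), Gamma_pqq = (-64*p - 88*q)/(185*p^2 + 185*q^2 + 16), Gamma_qpp = (88*p - 64*q)/(185*p^2 + 185*q^2 + 16), Gamma_qpq = (121*p - 88*q)/(185*p^2 + 185*q^2 + 16), Gamma_qqq = (-88*p + 64*q)/(185*p^2 + 185*q^2 + 16)


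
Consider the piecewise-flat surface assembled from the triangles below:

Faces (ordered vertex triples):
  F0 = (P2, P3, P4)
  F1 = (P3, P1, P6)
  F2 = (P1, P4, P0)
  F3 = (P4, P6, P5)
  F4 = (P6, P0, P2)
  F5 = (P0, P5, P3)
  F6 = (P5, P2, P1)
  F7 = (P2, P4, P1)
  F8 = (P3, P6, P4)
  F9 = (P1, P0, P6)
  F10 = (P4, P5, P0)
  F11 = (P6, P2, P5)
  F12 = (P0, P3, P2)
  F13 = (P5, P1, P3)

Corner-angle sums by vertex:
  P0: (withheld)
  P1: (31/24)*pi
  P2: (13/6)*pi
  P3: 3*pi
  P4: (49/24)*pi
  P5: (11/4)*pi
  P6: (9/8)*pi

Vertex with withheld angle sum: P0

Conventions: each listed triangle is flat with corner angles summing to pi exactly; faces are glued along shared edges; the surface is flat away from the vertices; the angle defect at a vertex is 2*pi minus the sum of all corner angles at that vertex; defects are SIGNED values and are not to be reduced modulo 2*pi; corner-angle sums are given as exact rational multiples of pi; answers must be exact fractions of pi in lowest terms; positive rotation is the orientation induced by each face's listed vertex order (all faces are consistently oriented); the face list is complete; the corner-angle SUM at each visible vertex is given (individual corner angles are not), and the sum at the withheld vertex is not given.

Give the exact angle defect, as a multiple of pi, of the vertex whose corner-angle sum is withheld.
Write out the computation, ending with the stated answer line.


V = 7, E = 21, F = 14; chi = V - E + F = 0
Gauss-Bonnet: total defect = 2*pi*chi = 0; visible defects sum to (-3/8)*pi

Answer: defect(P0) = (3/8)*pi


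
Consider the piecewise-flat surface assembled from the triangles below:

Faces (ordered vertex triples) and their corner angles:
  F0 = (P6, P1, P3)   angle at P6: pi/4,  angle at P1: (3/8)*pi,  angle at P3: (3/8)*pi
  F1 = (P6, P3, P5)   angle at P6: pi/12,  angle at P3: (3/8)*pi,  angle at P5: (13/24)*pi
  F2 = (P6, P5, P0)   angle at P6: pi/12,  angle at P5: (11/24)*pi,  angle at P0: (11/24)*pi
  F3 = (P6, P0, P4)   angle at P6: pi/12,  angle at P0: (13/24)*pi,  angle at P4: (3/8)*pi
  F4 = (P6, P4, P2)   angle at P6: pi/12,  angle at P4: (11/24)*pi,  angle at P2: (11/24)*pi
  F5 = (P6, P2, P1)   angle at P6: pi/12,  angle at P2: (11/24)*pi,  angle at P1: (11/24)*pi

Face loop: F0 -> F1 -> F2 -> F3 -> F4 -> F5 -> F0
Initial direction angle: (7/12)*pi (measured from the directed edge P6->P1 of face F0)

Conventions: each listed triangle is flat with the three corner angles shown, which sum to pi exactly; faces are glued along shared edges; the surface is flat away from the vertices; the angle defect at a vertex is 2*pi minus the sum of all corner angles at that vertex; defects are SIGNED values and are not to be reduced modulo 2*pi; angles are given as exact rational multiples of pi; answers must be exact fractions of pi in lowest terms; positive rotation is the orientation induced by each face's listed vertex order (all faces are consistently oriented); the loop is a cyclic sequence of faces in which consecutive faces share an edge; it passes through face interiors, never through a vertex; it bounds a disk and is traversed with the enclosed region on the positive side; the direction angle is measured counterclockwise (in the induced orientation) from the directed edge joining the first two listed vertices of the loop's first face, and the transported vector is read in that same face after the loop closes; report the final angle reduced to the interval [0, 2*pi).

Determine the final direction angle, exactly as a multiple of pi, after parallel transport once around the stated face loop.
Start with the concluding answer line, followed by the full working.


Answer: final direction angle = (23/12)*pi

enclosed vertex P6: corner angles sum to (2/3)*pi, defect = 2*pi - (2/3)*pi = (4/3)*pi
transport around the loop rotates by the sum of enclosed defects; add to the initial angle mod 2*pi
final angle = (7/12)*pi + (4/3)*pi = (23/12)*pi (mod 2*pi)


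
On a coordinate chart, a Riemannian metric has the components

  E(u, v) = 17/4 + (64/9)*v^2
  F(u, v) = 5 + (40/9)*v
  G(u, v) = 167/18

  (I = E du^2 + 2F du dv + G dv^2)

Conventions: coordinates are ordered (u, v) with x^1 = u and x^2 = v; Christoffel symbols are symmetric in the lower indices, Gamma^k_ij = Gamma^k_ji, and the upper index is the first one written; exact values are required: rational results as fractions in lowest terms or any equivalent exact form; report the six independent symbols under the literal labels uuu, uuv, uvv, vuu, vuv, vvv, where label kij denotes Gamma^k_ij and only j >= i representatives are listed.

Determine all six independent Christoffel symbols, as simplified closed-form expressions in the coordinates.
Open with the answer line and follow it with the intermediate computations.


Answer: Gamma_uuu = (20480*v^2 + 23040*v)/(29952*v^2 - 28800*v + 9351), Gamma_uuv = 42752*v/(29952*v^2 - 28800*v + 9351), Gamma_uvv = 26720/(29952*v^2 - 28800*v + 9351), Gamma_vuu = (-32768*v^3 - 19584*v)/(29952*v^2 - 28800*v + 9351), Gamma_vuv = (-20480*v^2 - 23040*v)/(29952*v^2 - 28800*v + 9351), Gamma_vvv = (-12800*v - 14400)/(29952*v^2 - 28800*v + 9351)

E = 17/4 + (64/9)*v^2; F = 5 + (40/9)*v; G = 167/18
Gamma^k_ij = (1/2) g^{kl} (d_i g_jl + d_j g_il - d_l g_ij), with g^inv = (1/(EG-F^2)) [[G, -F], [-F, E]]
first partials: E_u = 0, E_v = (128/9)*v, F_u = 0, F_v = 40/9, G_u = 0, G_v = 0
D = EG - F^2 = 1039/72 - (400/9)*v + (416/9)*v^2
expanded: Gamma^u_uu = (G E_u - 2F F_u + F E_v)/(2D), Gamma^u_uv = (G E_v - F G_u)/(2D), Gamma^u_vv = (2G F_v - G G_u - F G_v)/(2D), Gamma^v_uu = (2E F_u - E E_v - F E_u)/(2D), Gamma^v_uv = (E G_u - F E_v)/(2D), Gamma^v_vv = (E G_v - 2F F_v + F G_u)/(2D); substitute and cancel common factors


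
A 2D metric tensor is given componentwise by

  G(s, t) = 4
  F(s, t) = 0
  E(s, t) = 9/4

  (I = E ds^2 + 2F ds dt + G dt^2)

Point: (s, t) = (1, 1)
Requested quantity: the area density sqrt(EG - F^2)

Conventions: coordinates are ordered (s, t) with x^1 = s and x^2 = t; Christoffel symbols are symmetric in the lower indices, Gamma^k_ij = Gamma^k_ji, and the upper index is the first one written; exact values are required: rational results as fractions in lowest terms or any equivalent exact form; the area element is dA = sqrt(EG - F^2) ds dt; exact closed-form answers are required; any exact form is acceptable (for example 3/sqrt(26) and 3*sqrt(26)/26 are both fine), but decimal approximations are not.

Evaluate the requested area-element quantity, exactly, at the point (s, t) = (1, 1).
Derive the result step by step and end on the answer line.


E = 9/4, F = 0, G = 4; EG - F^2 = 9

Answer: sqrt(EG - F^2) = 3


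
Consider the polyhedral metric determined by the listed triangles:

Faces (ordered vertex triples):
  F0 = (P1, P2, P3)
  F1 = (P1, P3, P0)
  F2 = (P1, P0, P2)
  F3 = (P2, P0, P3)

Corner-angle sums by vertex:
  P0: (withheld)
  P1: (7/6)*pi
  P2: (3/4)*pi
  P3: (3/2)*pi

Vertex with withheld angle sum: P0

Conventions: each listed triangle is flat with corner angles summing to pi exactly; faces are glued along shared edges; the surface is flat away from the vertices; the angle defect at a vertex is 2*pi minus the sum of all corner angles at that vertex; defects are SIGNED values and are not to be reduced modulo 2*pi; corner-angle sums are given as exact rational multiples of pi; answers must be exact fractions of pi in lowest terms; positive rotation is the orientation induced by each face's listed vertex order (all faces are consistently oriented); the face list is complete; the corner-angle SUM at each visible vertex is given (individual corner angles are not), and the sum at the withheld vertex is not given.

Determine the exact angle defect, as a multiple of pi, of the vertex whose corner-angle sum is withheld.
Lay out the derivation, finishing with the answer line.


V = 4, E = 6, F = 4; chi = V - E + F = 2
Gauss-Bonnet: total defect = 2*pi*chi = 4*pi; visible defects sum to (31/12)*pi

Answer: defect(P0) = (17/12)*pi


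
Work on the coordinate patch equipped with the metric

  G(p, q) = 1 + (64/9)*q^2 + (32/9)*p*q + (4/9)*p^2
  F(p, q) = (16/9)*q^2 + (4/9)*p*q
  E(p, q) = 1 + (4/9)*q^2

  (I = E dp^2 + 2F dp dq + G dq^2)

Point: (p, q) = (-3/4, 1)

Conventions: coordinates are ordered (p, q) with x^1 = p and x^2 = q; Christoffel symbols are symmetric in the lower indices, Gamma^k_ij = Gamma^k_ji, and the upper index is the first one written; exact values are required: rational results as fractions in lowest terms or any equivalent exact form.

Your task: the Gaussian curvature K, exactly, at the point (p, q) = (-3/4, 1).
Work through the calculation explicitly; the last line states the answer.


E = 13/9, F = 13/9, G = 205/36, EG - F^2 = 221/36 at the point
E_p = 0, E_q = 8/9, F_p = 4/9, F_q = 29/9, G_p = 26/9, G_q = 104/9
E_qq = 8/9, F_pq = 4/9, G_pp = 8/9
Compute both Brioschi determinants and normalise by (EG - F^2)^2.
M1 = [[-E_qq/2 + F_pq - G_pp/2, E_p/2, F_p - E_q/2], [F_q - G_p/2, E, F], [G_q/2, F, G]] = [[-4/9, 0, 0], [16/9, 13/9, 13/9], [52/9, 13/9, 205/36]]; det M1 = -221/81
M2 = [[0, E_q/2, G_p/2], [E_q/2, E, F], [G_p/2, F, G]] = [[0, 4/9, 13/9], [4/9, 13/9, 13/9], [13/9, 13/9, 205/36]]; det M2 = -185/81
det M1 - det M2 = -4/9; K = -4/9 / (221/36)^2 = -576/48841

Answer: K = -576/48841


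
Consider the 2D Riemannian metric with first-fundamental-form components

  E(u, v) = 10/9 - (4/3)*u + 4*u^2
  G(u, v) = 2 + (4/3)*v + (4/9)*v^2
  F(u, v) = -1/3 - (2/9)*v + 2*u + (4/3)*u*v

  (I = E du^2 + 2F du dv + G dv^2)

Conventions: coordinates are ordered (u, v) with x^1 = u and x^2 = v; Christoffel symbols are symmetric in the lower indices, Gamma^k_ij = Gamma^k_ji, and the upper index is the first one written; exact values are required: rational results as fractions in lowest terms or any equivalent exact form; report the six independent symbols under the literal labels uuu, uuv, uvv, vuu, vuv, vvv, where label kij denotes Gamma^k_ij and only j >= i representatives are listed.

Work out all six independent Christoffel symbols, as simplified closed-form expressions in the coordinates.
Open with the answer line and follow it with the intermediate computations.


Answer: Gamma_uuu = (36*u - 6)/(36*u^2 - 12*u + 4*v^2 + 12*v + 19), Gamma_uuv = 0, Gamma_uvv = (12*u - 2)/(36*u^2 - 12*u + 4*v^2 + 12*v + 19), Gamma_vuu = (12*v + 18)/(36*u^2 - 12*u + 4*v^2 + 12*v + 19), Gamma_vuv = 0, Gamma_vvv = (4*v + 6)/(36*u^2 - 12*u + 4*v^2 + 12*v + 19)

E = 10/9 - (4/3)*u + 4*u^2; F = -1/3 - (2/9)*v + 2*u + (4/3)*u*v; G = 2 + (4/3)*v + (4/9)*v^2
Gamma^k_ij = (1/2) g^{kl} (d_i g_jl + d_j g_il - d_l g_ij), with g^inv = (1/(EG-F^2)) [[G, -F], [-F, E]]
first partials: E_u = -4/3 + 8*u, E_v = 0, F_u = 2 + (4/3)*v, F_v = -2/9 + (4/3)*u, G_u = 0, G_v = 4/3 + (8/9)*v
D = EG - F^2 = 19/9 + (4/3)*v - (4/3)*u + (4/9)*v^2 + 4*u^2
expanded: Gamma^u_uu = (G E_u - 2F F_u + F E_v)/(2D), Gamma^u_uv = (G E_v - F G_u)/(2D), Gamma^u_vv = (2G F_v - G G_u - F G_v)/(2D), Gamma^v_uu = (2E F_u - E E_v - F E_u)/(2D), Gamma^v_uv = (E G_u - F E_v)/(2D), Gamma^v_vv = (E G_v - 2F F_v + F G_u)/(2D); substitute and cancel common factors


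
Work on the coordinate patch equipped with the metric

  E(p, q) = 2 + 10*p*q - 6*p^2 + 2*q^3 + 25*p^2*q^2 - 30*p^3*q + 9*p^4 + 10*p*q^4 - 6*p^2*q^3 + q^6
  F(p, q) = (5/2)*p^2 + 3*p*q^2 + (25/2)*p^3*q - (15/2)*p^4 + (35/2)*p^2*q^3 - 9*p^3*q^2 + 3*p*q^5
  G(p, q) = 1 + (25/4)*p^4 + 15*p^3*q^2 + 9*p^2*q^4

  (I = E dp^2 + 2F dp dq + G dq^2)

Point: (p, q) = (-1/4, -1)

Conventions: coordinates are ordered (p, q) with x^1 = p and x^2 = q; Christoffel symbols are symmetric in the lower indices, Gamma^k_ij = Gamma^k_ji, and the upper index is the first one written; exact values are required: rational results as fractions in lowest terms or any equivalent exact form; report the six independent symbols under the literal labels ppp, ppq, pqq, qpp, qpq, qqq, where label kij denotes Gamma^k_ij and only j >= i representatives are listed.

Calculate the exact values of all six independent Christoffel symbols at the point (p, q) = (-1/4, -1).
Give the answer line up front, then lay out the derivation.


Answer: Gamma_ppp = -544/363, Gamma_ppq = 272/363, Gamma_pqq = 544/847, Gamma_qpp = 304/363, Gamma_qpq = -152/363, Gamma_qqq = -304/847

E = 545/256, F = -323/512, G = 1385/1024 at the point
E_p = -119/16, E_q = 119/32, F_p = 63/16, F_q = 71/128, G_p = -133/64, G_q = -57/32
EG - F^2 = 2541/1024;  g^inv = (1024/2541) * [[1385/1024, 323/512], [323/512, 545/256]]
first-kind symbols [ij,l] = (1/2)(d_i g_jl + d_j g_il - d_l g_ij): [pp,p] = E_p/2 = -119/32, [pp,q] = F_p - E_q/2 = 133/64, [pq,p] = E_q/2 = 119/64, [pq,q] = G_p/2 = -133/128, [qq,p] = F_q - G_p/2 = 51/32, [qq,q] = G_q/2 = -57/64
Gamma^p_ij = (G*[ij,p] - F*[ij,q])/(EG - F^2), Gamma^q_ij = (E*[ij,q] - F*[ij,p])/(EG - F^2)


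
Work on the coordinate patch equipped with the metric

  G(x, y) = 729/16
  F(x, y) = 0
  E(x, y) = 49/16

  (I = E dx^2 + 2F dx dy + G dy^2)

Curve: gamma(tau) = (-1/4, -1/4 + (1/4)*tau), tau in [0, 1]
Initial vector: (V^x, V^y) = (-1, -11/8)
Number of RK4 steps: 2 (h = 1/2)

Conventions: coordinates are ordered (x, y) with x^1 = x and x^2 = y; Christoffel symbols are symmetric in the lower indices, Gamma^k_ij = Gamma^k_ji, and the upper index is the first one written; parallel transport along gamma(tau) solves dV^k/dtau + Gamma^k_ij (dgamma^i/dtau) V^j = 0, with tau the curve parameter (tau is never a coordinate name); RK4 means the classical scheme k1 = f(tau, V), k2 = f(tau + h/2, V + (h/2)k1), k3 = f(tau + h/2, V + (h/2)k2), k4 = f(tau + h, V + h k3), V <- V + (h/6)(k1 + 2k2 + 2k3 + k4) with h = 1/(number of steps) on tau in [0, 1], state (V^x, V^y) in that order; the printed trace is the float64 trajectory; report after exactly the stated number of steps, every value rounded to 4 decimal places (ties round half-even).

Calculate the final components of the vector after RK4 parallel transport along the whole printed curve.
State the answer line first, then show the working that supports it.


Answer: V^x = -1.0000, V^y = -1.3750

gamma'(tau) = (0, 1/4); f(tau, V)^k = -Gamma^k_ij(gamma(tau)) gamma'^i(tau) V^j; h = 1/2; intermediate values shown to 6 dp
curve data and Christoffel symbols at the stage parameters:
  tau = 0.000000: gamma = (-0.250000, -0.250000), gamma' = (0.000000, 0.250000); Gamma_xxx = 0.000000, Gamma_xxy = 0.000000, Gamma_xyy = 0.000000, Gamma_yxx = 0.000000, Gamma_yxy = 0.000000, Gamma_yyy = 0.000000
  tau = 0.250000: gamma = (-0.250000, -0.187500), gamma' = (0.000000, 0.250000); Gamma_xxx = 0.000000, Gamma_xxy = 0.000000, Gamma_xyy = 0.000000, Gamma_yxx = 0.000000, Gamma_yxy = 0.000000, Gamma_yyy = 0.000000
  tau = 0.500000: gamma = (-0.250000, -0.125000), gamma' = (0.000000, 0.250000); Gamma_xxx = 0.000000, Gamma_xxy = 0.000000, Gamma_xyy = 0.000000, Gamma_yxx = 0.000000, Gamma_yxy = 0.000000, Gamma_yyy = 0.000000
  tau = 0.750000: gamma = (-0.250000, -0.062500), gamma' = (0.000000, 0.250000); Gamma_xxx = 0.000000, Gamma_xxy = 0.000000, Gamma_xyy = 0.000000, Gamma_yxx = 0.000000, Gamma_yxy = 0.000000, Gamma_yyy = 0.000000
  tau = 1.000000: gamma = (-0.250000, 0.000000), gamma' = (0.000000, 0.250000); Gamma_xxx = 0.000000, Gamma_xxy = 0.000000, Gamma_xyy = 0.000000, Gamma_yxx = 0.000000, Gamma_yxy = 0.000000, Gamma_yyy = 0.000000
step 0: V^x = -1.0000, V^y = -1.3750
step 1: k1 = (0.000000, 0.000000), k2 = (0.000000, 0.000000), k3 = (0.000000, 0.000000), k4 = (0.000000, 0.000000); V <- V + (h/6)(k1 + 2k2 + 2k3 + k4): V^x = -1.0000, V^y = -1.3750
step 2: k1 = (0.000000, 0.000000), k2 = (0.000000, 0.000000), k3 = (0.000000, 0.000000), k4 = (0.000000, 0.000000); V <- V + (h/6)(k1 + 2k2 + 2k3 + k4): V^x = -1.0000, V^y = -1.3750
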